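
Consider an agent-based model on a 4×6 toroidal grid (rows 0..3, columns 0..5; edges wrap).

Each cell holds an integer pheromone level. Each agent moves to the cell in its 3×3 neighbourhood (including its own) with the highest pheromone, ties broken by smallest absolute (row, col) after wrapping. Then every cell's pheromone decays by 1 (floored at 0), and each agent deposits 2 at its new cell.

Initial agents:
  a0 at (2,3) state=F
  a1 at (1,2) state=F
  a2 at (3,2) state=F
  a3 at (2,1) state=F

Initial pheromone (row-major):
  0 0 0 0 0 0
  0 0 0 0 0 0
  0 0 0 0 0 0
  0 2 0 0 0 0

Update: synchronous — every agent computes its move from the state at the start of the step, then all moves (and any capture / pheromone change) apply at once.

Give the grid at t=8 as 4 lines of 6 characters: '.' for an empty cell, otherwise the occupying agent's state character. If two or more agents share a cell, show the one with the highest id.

t=1: a0@(1,2) a1@(0,1) a2@(3,1) a3@(3,1) | pheromone: 0 2 0 0 0 0 / 0 0 2 0 0 0 / 0 0 0 0 0 0 / 0 5 0 0 0 0
t=2: a0@(0,1) a1@(3,1) a2@(3,1) a3@(3,1) | pheromone: 0 3 0 0 0 0 / 0 0 1 0 0 0 / 0 0 0 0 0 0 / 0 10 0 0 0 0
t=3: a0@(3,1) a1@(3,1) a2@(3,1) a3@(3,1) | pheromone: 0 2 0 0 0 0 / 0 0 0 0 0 0 / 0 0 0 0 0 0 / 0 17 0 0 0 0
t=4: a0@(3,1) a1@(3,1) a2@(3,1) a3@(3,1) | pheromone: 0 1 0 0 0 0 / 0 0 0 0 0 0 / 0 0 0 0 0 0 / 0 24 0 0 0 0
t=5: a0@(3,1) a1@(3,1) a2@(3,1) a3@(3,1) | pheromone: 0 0 0 0 0 0 / 0 0 0 0 0 0 / 0 0 0 0 0 0 / 0 31 0 0 0 0
t=6: a0@(3,1) a1@(3,1) a2@(3,1) a3@(3,1) | pheromone: 0 0 0 0 0 0 / 0 0 0 0 0 0 / 0 0 0 0 0 0 / 0 38 0 0 0 0
t=7: a0@(3,1) a1@(3,1) a2@(3,1) a3@(3,1) | pheromone: 0 0 0 0 0 0 / 0 0 0 0 0 0 / 0 0 0 0 0 0 / 0 45 0 0 0 0
t=8: a0@(3,1) a1@(3,1) a2@(3,1) a3@(3,1) | pheromone: 0 0 0 0 0 0 / 0 0 0 0 0 0 / 0 0 0 0 0 0 / 0 52 0 0 0 0

......
......
......
.F....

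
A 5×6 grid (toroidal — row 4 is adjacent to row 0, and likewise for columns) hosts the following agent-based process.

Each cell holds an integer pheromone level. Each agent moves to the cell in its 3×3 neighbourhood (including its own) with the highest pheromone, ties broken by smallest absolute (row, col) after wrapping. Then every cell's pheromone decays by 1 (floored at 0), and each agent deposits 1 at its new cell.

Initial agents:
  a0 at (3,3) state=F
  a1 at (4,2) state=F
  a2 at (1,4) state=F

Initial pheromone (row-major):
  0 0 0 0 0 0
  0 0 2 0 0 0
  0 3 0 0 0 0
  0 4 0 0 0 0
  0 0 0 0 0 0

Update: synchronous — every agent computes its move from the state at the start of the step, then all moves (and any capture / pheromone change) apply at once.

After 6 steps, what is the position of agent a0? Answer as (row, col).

t=1: a0@(2,2) a1@(3,1) a2@(0,3) | pheromone: 0 0 0 1 0 0 / 0 0 1 0 0 0 / 0 2 1 0 0 0 / 0 4 0 0 0 0 / 0 0 0 0 0 0
t=2: a0@(3,1) a1@(3,1) a2@(0,3) | pheromone: 0 0 0 1 0 0 / 0 0 0 0 0 0 / 0 1 0 0 0 0 / 0 5 0 0 0 0 / 0 0 0 0 0 0
t=3: a0@(3,1) a1@(3,1) a2@(0,3) | pheromone: 0 0 0 1 0 0 / 0 0 0 0 0 0 / 0 0 0 0 0 0 / 0 6 0 0 0 0 / 0 0 0 0 0 0
t=4: a0@(3,1) a1@(3,1) a2@(0,3) | pheromone: 0 0 0 1 0 0 / 0 0 0 0 0 0 / 0 0 0 0 0 0 / 0 7 0 0 0 0 / 0 0 0 0 0 0
t=5: a0@(3,1) a1@(3,1) a2@(0,3) | pheromone: 0 0 0 1 0 0 / 0 0 0 0 0 0 / 0 0 0 0 0 0 / 0 8 0 0 0 0 / 0 0 0 0 0 0
t=6: a0@(3,1) a1@(3,1) a2@(0,3) | pheromone: 0 0 0 1 0 0 / 0 0 0 0 0 0 / 0 0 0 0 0 0 / 0 9 0 0 0 0 / 0 0 0 0 0 0

(3, 1)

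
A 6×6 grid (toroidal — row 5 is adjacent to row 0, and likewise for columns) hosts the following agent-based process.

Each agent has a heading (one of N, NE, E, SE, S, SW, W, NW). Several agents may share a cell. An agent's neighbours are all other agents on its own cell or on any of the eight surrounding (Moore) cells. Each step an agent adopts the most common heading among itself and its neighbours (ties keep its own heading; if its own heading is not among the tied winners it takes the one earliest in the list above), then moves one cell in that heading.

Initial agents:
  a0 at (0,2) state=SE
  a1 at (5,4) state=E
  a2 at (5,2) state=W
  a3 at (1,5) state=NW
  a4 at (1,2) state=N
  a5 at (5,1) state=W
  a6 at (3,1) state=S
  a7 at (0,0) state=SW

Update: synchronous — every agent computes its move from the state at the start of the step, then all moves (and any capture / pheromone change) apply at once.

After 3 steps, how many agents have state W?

t=1: a0@(0,1):W a1@(5,5):E a2@(5,1):W a3@(0,4):NW a4@(0,2):N a5@(5,0):W a6@(4,1):S a7@(1,5):SW
t=2: a0@(0,0):W a1@(5,0):E a2@(5,0):W a3@(5,3):NW a4@(0,1):W a5@(5,5):W a6@(4,0):W a7@(2,4):SW
t=3: a0@(0,5):W a1@(5,5):W a2@(5,5):W a3@(4,2):NW a4@(0,0):W a5@(5,4):W a6@(4,5):W a7@(3,3):SW

6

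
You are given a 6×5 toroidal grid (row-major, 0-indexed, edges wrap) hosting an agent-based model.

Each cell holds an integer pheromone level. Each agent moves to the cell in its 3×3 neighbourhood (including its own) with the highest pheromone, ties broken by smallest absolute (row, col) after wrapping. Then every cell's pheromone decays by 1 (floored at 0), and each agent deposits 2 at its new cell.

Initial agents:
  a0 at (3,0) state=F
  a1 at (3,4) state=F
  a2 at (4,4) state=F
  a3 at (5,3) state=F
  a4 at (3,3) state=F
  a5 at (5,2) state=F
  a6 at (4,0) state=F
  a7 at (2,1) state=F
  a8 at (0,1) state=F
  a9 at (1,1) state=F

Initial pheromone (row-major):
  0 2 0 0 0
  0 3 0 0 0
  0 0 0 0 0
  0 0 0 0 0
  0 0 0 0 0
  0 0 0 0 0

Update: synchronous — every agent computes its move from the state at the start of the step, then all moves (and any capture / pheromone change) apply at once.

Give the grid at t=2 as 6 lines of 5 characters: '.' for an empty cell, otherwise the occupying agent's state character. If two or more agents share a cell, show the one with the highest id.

t=1: a0@(2,0) a1@(2,0) a2@(3,0) a3@(0,2) a4@(2,2) a5@(0,1) a6@(3,0) a7@(1,1) a8@(1,1) a9@(1,1) | pheromone: 0 3 2 0 0 / 0 8 0 0 0 / 4 0 2 0 0 / 4 0 0 0 0 / 0 0 0 0 0 / 0 0 0 0 0
t=2: a0@(1,1) a1@(1,1) a2@(2,0) a3@(1,1) a4@(1,1) a5@(1,1) a6@(2,0) a7@(1,1) a8@(1,1) a9@(1,1) | pheromone: 0 2 1 0 0 / 0 23 0 0 0 / 7 0 1 0 0 / 3 0 0 0 0 / 0 0 0 0 0 / 0 0 0 0 0

.....
.F...
F....
.....
.....
.....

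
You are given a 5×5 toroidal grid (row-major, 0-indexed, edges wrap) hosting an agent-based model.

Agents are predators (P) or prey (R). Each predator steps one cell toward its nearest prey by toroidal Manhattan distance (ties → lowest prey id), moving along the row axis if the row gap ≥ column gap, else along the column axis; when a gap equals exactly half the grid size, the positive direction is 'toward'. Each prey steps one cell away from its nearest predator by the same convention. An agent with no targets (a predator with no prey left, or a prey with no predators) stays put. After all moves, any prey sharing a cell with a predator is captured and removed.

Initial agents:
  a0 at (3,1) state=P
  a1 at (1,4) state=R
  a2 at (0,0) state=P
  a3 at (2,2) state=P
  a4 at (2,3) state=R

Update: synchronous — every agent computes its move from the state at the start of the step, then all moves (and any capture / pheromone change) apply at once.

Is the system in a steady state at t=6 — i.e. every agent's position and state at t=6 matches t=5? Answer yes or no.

t=1: a0@(3,2):P a1@(2,4):R a2@(1,0):P a3@(2,3):P a4@(2,4):R
t=2: a0@(3,3):P a2@(2,0):P a3@(2,4):P
t=3: (unchanged — steady state)

yes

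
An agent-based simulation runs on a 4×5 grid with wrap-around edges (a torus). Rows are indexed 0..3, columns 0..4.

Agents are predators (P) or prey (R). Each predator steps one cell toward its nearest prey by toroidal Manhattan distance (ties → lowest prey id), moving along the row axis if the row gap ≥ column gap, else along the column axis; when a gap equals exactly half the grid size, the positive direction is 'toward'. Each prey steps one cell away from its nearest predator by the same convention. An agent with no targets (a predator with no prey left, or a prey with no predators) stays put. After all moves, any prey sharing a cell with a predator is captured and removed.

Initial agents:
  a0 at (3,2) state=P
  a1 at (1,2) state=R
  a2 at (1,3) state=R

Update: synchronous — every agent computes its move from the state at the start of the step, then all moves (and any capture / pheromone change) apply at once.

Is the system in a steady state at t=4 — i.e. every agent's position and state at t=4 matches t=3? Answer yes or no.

no

t=1: a0@(0,2):P a2@(0,3):R
t=2: a0@(0,3):P a2@(0,4):R
t=3: a0@(0,4):P a2@(0,0):R
t=4: a0@(0,0):P a2@(0,1):R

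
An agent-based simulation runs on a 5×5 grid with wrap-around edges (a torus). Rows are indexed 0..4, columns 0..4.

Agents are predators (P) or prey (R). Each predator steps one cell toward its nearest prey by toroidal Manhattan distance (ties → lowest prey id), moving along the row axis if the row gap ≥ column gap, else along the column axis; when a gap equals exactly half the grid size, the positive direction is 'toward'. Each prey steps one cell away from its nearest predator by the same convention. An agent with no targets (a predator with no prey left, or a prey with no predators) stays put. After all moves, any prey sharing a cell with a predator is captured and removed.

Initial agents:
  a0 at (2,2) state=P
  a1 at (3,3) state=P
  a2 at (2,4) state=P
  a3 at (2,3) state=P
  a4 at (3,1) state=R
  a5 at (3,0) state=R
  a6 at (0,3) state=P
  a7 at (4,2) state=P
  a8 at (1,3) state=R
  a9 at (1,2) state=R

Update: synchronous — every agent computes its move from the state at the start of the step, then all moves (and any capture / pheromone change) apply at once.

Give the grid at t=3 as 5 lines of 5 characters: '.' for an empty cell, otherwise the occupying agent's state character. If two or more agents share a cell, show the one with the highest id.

RP...
.....
.....
..RR.
PP.P.

t=1: a0@(1,2):P a1@(3,2):P a2@(3,4):P a3@(1,3):P a4@(4,1):R a5@(3,1):R a6@(1,3):P a7@(3,2):P a8@(0,3):R a9@(0,2):R
t=2: a0@(0,2):P a1@(3,1):P a2@(3,0):P a3@(0,3):P a4@(0,1):R a6@(0,3):P a7@(3,1):P a8@(4,3):R a9@(4,2):R
t=3: a0@(0,1):P a1@(4,1):P a2@(4,0):P a3@(4,3):P a4@(0,0):R a6@(4,3):P a7@(4,1):P a8@(3,3):R a9@(3,2):R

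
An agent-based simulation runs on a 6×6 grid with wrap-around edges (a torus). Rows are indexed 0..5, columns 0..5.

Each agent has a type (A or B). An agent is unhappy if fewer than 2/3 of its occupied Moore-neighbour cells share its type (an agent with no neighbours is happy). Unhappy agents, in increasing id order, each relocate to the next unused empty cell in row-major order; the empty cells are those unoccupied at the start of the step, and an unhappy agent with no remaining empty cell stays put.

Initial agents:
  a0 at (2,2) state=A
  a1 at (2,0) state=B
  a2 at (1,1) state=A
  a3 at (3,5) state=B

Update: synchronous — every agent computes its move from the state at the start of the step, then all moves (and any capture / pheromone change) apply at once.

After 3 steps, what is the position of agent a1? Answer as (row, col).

t=1: a0@(2,2):A a1@(0,0):B a2@(0,1):A a3@(3,5):B
t=2: a0@(2,2):A a1@(0,2):B a2@(0,3):A a3@(3,5):B
t=3: a0@(2,2):A a1@(0,0):B a2@(0,1):A a3@(3,5):B

(0, 0)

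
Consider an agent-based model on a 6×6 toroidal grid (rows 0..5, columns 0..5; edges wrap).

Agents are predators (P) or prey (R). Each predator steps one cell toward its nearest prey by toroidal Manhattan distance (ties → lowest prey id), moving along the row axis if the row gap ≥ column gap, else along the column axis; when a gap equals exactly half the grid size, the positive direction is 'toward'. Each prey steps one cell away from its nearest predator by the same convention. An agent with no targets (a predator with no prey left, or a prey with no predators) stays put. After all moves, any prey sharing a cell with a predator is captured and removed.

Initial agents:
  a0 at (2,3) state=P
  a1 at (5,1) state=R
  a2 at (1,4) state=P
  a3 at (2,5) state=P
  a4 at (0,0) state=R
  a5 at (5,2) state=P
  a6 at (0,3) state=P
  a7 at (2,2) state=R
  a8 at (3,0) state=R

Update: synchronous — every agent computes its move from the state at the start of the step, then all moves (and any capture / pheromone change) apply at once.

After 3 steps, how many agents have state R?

t=1: a0@(2,2):P a1@(5,0):R a2@(1,5):P a3@(3,5):P a4@(0,1):R a5@(5,1):P a6@(0,2):P a7@(2,1):R a8@(4,0):R
t=2: a0@(2,1):P a1@(5,5):R a2@(0,5):P a3@(4,5):P a4@(1,1):R a5@(5,0):P a6@(0,1):P a7@(2,0):R
t=3: a0@(1,1):P a1@(4,5):R a2@(5,5):P a3@(5,5):P a4@(0,1):R a5@(5,5):P a6@(1,1):P a7@(2,5):R

3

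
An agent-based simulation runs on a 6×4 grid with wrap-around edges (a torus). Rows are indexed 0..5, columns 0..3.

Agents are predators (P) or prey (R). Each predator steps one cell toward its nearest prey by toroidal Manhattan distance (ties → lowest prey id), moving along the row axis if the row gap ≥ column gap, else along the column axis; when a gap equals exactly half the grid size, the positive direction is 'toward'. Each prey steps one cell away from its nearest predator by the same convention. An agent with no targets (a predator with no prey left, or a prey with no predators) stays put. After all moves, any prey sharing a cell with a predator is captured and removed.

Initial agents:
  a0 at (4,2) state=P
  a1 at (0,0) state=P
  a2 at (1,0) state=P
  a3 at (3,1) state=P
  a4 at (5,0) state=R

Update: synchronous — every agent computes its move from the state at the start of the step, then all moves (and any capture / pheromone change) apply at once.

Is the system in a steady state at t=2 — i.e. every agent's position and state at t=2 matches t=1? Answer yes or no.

t=1: a0@(4,3):P a1@(5,0):P a2@(0,0):P a3@(4,1):P a4@(4,0):R
t=2: a0@(4,0):P a1@(4,0):P a2@(5,0):P a3@(4,0):P a4@(4,1):R

no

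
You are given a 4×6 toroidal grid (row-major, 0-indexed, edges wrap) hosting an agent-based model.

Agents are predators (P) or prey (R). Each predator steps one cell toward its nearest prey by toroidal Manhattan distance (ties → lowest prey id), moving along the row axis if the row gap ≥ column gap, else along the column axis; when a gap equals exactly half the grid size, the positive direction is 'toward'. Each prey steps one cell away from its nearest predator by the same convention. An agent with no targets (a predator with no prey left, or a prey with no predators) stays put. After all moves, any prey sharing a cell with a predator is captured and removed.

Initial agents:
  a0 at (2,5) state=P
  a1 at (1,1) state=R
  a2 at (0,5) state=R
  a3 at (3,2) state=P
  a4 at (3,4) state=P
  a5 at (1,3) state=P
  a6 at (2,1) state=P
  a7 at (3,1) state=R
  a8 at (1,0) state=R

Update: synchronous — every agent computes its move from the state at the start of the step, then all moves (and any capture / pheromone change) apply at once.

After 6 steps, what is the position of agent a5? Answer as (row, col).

(0, 2)

t=1: a0@(3,5):P a1@(0,1):R a3@(3,1):P a4@(0,4):P a5@(1,2):P a6@(1,1):P a7@(3,0):R a8@(0,0):R
t=2: a0@(3,0):P a1@(1,1):R a3@(0,1):P a4@(0,5):P a5@(0,2):P a6@(0,1):P a7@(3,1):R a8@(1,0):R
t=3: a0@(3,1):P a1@(2,1):R a3@(1,1):P a4@(1,5):P a5@(1,2):P a6@(1,1):P a7@(3,2):R a8@(0,0):R
t=4: a0@(2,1):P a1@(1,1):R a3@(2,1):P a4@(0,5):P a5@(2,2):P a6@(2,1):P a7@(3,3):R a8@(1,0):R
t=5: a0@(1,1):P a1@(0,1):R a3@(1,1):P a4@(1,5):P a5@(1,2):P a6@(1,1):P a7@(0,3):R a8@(0,0):R
t=6: a0@(0,1):P a1@(3,1):R a3@(0,1):P a4@(0,5):P a5@(0,2):P a6@(0,1):P a7@(3,3):R a8@(3,0):R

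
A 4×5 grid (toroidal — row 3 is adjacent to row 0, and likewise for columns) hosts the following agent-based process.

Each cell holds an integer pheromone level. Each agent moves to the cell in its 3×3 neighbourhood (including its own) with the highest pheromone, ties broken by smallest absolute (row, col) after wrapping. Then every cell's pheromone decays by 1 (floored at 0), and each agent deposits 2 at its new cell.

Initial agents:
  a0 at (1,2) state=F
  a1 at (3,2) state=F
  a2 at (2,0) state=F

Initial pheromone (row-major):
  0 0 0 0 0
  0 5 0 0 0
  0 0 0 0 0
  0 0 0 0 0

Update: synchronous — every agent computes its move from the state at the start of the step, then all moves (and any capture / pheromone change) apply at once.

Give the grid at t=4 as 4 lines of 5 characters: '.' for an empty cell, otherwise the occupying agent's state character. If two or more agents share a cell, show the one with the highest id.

t=1: a0@(1,1) a1@(0,1) a2@(1,1) | pheromone: 0 2 0 0 0 / 0 8 0 0 0 / 0 0 0 0 0 / 0 0 0 0 0
t=2: a0@(1,1) a1@(1,1) a2@(1,1) | pheromone: 0 1 0 0 0 / 0 13 0 0 0 / 0 0 0 0 0 / 0 0 0 0 0
t=3: a0@(1,1) a1@(1,1) a2@(1,1) | pheromone: 0 0 0 0 0 / 0 18 0 0 0 / 0 0 0 0 0 / 0 0 0 0 0
t=4: a0@(1,1) a1@(1,1) a2@(1,1) | pheromone: 0 0 0 0 0 / 0 23 0 0 0 / 0 0 0 0 0 / 0 0 0 0 0

.....
.F...
.....
.....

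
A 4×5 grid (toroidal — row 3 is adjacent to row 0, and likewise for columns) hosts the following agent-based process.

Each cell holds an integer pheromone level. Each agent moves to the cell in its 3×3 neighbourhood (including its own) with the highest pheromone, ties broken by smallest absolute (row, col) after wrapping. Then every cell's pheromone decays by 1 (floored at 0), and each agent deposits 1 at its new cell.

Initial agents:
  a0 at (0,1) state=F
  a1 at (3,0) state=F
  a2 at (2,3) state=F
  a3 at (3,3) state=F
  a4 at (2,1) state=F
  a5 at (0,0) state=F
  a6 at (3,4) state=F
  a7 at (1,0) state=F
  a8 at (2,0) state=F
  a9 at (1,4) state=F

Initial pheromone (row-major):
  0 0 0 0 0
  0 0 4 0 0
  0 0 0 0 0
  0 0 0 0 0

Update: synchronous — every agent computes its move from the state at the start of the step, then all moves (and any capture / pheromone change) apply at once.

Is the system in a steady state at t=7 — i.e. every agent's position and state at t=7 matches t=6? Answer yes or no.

yes

t=1: a0@(1,2) a1@(0,0) a2@(1,2) a3@(0,2) a4@(1,2) a5@(0,0) a6@(0,0) a7@(0,0) a8@(1,0) a9@(0,0) | pheromone: 5 0 1 0 0 / 1 0 6 0 0 / 0 0 0 0 0 / 0 0 0 0 0
t=2: a0@(1,2) a1@(0,0) a2@(1,2) a3@(1,2) a4@(1,2) a5@(0,0) a6@(0,0) a7@(0,0) a8@(0,0) a9@(0,0) | pheromone: 10 0 0 0 0 / 0 0 9 0 0 / 0 0 0 0 0 / 0 0 0 0 0
t=3: a0@(1,2) a1@(0,0) a2@(1,2) a3@(1,2) a4@(1,2) a5@(0,0) a6@(0,0) a7@(0,0) a8@(0,0) a9@(0,0) | pheromone: 15 0 0 0 0 / 0 0 12 0 0 / 0 0 0 0 0 / 0 0 0 0 0
t=4: a0@(1,2) a1@(0,0) a2@(1,2) a3@(1,2) a4@(1,2) a5@(0,0) a6@(0,0) a7@(0,0) a8@(0,0) a9@(0,0) | pheromone: 20 0 0 0 0 / 0 0 15 0 0 / 0 0 0 0 0 / 0 0 0 0 0
t=5: a0@(1,2) a1@(0,0) a2@(1,2) a3@(1,2) a4@(1,2) a5@(0,0) a6@(0,0) a7@(0,0) a8@(0,0) a9@(0,0) | pheromone: 25 0 0 0 0 / 0 0 18 0 0 / 0 0 0 0 0 / 0 0 0 0 0
t=6: a0@(1,2) a1@(0,0) a2@(1,2) a3@(1,2) a4@(1,2) a5@(0,0) a6@(0,0) a7@(0,0) a8@(0,0) a9@(0,0) | pheromone: 30 0 0 0 0 / 0 0 21 0 0 / 0 0 0 0 0 / 0 0 0 0 0
t=7: a0@(1,2) a1@(0,0) a2@(1,2) a3@(1,2) a4@(1,2) a5@(0,0) a6@(0,0) a7@(0,0) a8@(0,0) a9@(0,0) | pheromone: 35 0 0 0 0 / 0 0 24 0 0 / 0 0 0 0 0 / 0 0 0 0 0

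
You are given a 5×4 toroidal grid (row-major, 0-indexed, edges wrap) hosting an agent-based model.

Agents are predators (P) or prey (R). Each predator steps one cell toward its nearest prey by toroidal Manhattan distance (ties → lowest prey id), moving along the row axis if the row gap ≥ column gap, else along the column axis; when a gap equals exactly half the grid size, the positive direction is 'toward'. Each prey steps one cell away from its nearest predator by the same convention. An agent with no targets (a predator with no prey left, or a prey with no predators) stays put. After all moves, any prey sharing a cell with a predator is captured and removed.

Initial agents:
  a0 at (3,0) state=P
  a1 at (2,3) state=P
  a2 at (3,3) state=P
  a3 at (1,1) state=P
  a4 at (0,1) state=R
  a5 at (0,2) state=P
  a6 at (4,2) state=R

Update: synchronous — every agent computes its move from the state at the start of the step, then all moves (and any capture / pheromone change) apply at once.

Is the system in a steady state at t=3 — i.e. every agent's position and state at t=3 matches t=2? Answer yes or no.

no

t=1: a0@(4,0):P a1@(3,3):P a2@(4,3):P a3@(0,1):P a4@(4,1):R a5@(0,1):P a6@(3,2):R
t=2: a0@(4,1):P a1@(3,2):P a2@(4,0):P a3@(4,1):P a4@(4,2):R a5@(4,1):P a6@(3,1):R
t=3: a0@(4,2):P a1@(4,2):P a2@(4,1):P a3@(4,2):P a4@(4,3):R a5@(4,2):P a6@(2,1):R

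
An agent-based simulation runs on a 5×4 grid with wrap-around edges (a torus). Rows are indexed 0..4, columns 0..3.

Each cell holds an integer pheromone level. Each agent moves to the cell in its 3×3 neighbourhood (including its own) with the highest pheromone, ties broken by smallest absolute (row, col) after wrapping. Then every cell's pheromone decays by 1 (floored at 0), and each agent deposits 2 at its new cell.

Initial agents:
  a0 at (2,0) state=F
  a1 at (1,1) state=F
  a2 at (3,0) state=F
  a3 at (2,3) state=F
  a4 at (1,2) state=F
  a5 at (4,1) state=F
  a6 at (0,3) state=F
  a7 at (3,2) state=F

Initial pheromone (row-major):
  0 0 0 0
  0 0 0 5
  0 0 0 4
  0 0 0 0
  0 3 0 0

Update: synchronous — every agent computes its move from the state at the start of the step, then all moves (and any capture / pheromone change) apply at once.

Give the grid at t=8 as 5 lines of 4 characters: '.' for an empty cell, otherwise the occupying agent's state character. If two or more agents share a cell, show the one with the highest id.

t=1: a0@(1,3) a1@(0,0) a2@(2,3) a3@(1,3) a4@(1,3) a5@(4,1) a6@(1,3) a7@(2,3) | pheromone: 2 0 0 0 / 0 0 0 12 / 0 0 0 7 / 0 0 0 0 / 0 4 0 0
t=2: a0@(1,3) a1@(1,3) a2@(1,3) a3@(1,3) a4@(1,3) a5@(4,1) a6@(1,3) a7@(1,3) | pheromone: 1 0 0 0 / 0 0 0 25 / 0 0 0 6 / 0 0 0 0 / 0 5 0 0
t=3: a0@(1,3) a1@(1,3) a2@(1,3) a3@(1,3) a4@(1,3) a5@(4,1) a6@(1,3) a7@(1,3) | pheromone: 0 0 0 0 / 0 0 0 38 / 0 0 0 5 / 0 0 0 0 / 0 6 0 0
t=4: a0@(1,3) a1@(1,3) a2@(1,3) a3@(1,3) a4@(1,3) a5@(4,1) a6@(1,3) a7@(1,3) | pheromone: 0 0 0 0 / 0 0 0 51 / 0 0 0 4 / 0 0 0 0 / 0 7 0 0
t=5: a0@(1,3) a1@(1,3) a2@(1,3) a3@(1,3) a4@(1,3) a5@(4,1) a6@(1,3) a7@(1,3) | pheromone: 0 0 0 0 / 0 0 0 64 / 0 0 0 3 / 0 0 0 0 / 0 8 0 0
t=6: a0@(1,3) a1@(1,3) a2@(1,3) a3@(1,3) a4@(1,3) a5@(4,1) a6@(1,3) a7@(1,3) | pheromone: 0 0 0 0 / 0 0 0 77 / 0 0 0 2 / 0 0 0 0 / 0 9 0 0
t=7: a0@(1,3) a1@(1,3) a2@(1,3) a3@(1,3) a4@(1,3) a5@(4,1) a6@(1,3) a7@(1,3) | pheromone: 0 0 0 0 / 0 0 0 90 / 0 0 0 1 / 0 0 0 0 / 0 10 0 0
t=8: a0@(1,3) a1@(1,3) a2@(1,3) a3@(1,3) a4@(1,3) a5@(4,1) a6@(1,3) a7@(1,3) | pheromone: 0 0 0 0 / 0 0 0 103 / 0 0 0 0 / 0 0 0 0 / 0 11 0 0

....
...F
....
....
.F..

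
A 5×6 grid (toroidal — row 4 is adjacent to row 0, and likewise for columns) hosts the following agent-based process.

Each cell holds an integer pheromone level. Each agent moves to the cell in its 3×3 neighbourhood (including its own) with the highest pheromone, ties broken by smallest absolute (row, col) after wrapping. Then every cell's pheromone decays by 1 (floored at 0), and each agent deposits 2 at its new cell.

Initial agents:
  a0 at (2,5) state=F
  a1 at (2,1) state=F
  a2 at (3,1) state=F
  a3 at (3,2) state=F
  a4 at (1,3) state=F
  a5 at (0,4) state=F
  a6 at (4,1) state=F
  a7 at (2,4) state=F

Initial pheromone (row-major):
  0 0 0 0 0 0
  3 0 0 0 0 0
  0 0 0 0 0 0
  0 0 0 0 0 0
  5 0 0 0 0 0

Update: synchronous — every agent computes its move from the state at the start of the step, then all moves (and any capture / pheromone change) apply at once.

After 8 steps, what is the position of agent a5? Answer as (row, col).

t=1: a0@(1,0) a1@(1,0) a2@(4,0) a3@(2,1) a4@(0,2) a5@(0,3) a6@(4,0) a7@(1,3) | pheromone: 0 0 2 2 0 0 / 6 0 0 2 0 0 / 0 2 0 0 0 0 / 0 0 0 0 0 0 / 8 0 0 0 0 0
t=2: a0@(1,0) a1@(1,0) a2@(4,0) a3@(1,0) a4@(0,2) a5@(0,2) a6@(4,0) a7@(0,2) | pheromone: 0 0 7 1 0 0 / 11 0 0 1 0 0 / 0 1 0 0 0 0 / 0 0 0 0 0 0 / 11 0 0 0 0 0
t=3: a0@(1,0) a1@(1,0) a2@(4,0) a3@(1,0) a4@(0,2) a5@(0,2) a6@(4,0) a7@(0,2) | pheromone: 0 0 12 0 0 0 / 16 0 0 0 0 0 / 0 0 0 0 0 0 / 0 0 0 0 0 0 / 14 0 0 0 0 0
t=4: a0@(1,0) a1@(1,0) a2@(4,0) a3@(1,0) a4@(0,2) a5@(0,2) a6@(4,0) a7@(0,2) | pheromone: 0 0 17 0 0 0 / 21 0 0 0 0 0 / 0 0 0 0 0 0 / 0 0 0 0 0 0 / 17 0 0 0 0 0
t=5: a0@(1,0) a1@(1,0) a2@(4,0) a3@(1,0) a4@(0,2) a5@(0,2) a6@(4,0) a7@(0,2) | pheromone: 0 0 22 0 0 0 / 26 0 0 0 0 0 / 0 0 0 0 0 0 / 0 0 0 0 0 0 / 20 0 0 0 0 0
t=6: a0@(1,0) a1@(1,0) a2@(4,0) a3@(1,0) a4@(0,2) a5@(0,2) a6@(4,0) a7@(0,2) | pheromone: 0 0 27 0 0 0 / 31 0 0 0 0 0 / 0 0 0 0 0 0 / 0 0 0 0 0 0 / 23 0 0 0 0 0
t=7: a0@(1,0) a1@(1,0) a2@(4,0) a3@(1,0) a4@(0,2) a5@(0,2) a6@(4,0) a7@(0,2) | pheromone: 0 0 32 0 0 0 / 36 0 0 0 0 0 / 0 0 0 0 0 0 / 0 0 0 0 0 0 / 26 0 0 0 0 0
t=8: a0@(1,0) a1@(1,0) a2@(4,0) a3@(1,0) a4@(0,2) a5@(0,2) a6@(4,0) a7@(0,2) | pheromone: 0 0 37 0 0 0 / 41 0 0 0 0 0 / 0 0 0 0 0 0 / 0 0 0 0 0 0 / 29 0 0 0 0 0

(0, 2)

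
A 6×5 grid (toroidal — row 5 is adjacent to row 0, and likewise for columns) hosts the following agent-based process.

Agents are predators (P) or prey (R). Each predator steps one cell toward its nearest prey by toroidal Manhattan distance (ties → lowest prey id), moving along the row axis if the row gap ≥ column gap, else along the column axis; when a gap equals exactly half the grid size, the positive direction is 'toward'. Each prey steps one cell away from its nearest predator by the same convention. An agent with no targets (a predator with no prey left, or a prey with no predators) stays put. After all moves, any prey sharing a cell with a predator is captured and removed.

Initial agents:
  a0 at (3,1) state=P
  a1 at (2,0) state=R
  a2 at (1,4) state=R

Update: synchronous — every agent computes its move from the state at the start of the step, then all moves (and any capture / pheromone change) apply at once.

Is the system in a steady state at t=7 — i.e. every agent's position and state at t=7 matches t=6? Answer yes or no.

t=1: a0@(2,1):P a1@(1,0):R a2@(0,4):R
t=2: a0@(1,1):P a1@(0,0):R a2@(5,4):R
t=3: a0@(0,1):P a1@(5,0):R a2@(4,4):R
t=4: a0@(5,1):P a1@(4,0):R a2@(3,4):R
t=5: a0@(4,1):P a1@(3,0):R a2@(2,4):R
t=6: a0@(3,1):P a1@(2,0):R a2@(1,4):R
t=7: a0@(2,1):P a1@(1,0):R a2@(0,4):R

no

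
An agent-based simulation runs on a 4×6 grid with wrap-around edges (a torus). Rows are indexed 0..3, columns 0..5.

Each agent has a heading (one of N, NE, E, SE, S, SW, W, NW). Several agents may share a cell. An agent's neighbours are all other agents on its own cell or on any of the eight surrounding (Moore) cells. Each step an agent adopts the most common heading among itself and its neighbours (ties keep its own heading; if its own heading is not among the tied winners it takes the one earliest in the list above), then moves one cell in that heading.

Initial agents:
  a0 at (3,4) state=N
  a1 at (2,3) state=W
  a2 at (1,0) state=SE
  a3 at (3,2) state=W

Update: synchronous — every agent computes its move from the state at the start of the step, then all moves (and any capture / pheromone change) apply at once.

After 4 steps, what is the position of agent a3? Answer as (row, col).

t=1: a0@(2,4):N a1@(2,2):W a2@(2,1):SE a3@(3,1):W
t=2: a0@(1,4):N a1@(2,1):W a2@(2,0):W a3@(3,0):W
t=3: a0@(0,4):N a1@(2,0):W a2@(2,5):W a3@(3,5):W
t=4: a0@(3,4):N a1@(2,5):W a2@(2,4):W a3@(3,4):W

(3, 4)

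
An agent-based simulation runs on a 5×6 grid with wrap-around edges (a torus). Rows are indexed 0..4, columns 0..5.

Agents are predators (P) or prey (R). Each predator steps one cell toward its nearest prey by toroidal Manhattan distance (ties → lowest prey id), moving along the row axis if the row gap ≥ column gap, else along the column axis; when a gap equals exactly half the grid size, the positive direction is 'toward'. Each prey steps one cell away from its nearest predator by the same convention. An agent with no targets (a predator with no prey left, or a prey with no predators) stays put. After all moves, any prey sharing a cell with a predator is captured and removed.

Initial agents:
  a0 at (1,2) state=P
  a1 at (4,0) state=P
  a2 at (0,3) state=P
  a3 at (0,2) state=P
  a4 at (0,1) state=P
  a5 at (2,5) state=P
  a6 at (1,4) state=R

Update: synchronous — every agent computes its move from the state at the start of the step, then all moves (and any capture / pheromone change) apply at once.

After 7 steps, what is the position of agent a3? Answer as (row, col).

t=1: a0@(1,3):P a1@(0,0):P a2@(1,3):P a3@(0,3):P a4@(0,2):P a5@(1,5):P
t=2: (unchanged — steady state)

(0, 3)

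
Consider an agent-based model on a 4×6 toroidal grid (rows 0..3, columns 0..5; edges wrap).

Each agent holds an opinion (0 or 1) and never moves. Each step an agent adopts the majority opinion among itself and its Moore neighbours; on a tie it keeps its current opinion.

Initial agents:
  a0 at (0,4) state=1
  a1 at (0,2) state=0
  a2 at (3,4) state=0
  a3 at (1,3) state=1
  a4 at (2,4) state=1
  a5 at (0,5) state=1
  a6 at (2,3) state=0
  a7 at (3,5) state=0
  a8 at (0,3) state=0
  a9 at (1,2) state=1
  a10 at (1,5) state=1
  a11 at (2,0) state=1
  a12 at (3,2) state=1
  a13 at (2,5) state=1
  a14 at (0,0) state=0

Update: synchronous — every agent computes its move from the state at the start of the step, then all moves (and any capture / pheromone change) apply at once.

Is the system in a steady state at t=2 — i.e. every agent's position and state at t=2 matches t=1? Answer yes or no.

no

t=1: a0@(0,4):1 a1@(0,2):1 a2@(3,4):0 a3@(1,3):1 a4@(2,4):1 a5@(0,5):1 a6@(2,3):1 a7@(3,5):1 a8@(0,3):1 a9@(1,2):0 a10@(1,5):1 a11@(2,0):1 a12@(3,2):0 a13@(2,5):1 a14@(0,0):0
t=2: a0@(0,4):1 a1@(0,2):1 a2@(3,4):1 a3@(1,3):1 a4@(2,4):1 a5@(0,5):1 a6@(2,3):1 a7@(3,5):1 a8@(0,3):1 a9@(1,2):1 a10@(1,5):1 a11@(2,0):1 a12@(3,2):1 a13@(2,5):1 a14@(0,0):1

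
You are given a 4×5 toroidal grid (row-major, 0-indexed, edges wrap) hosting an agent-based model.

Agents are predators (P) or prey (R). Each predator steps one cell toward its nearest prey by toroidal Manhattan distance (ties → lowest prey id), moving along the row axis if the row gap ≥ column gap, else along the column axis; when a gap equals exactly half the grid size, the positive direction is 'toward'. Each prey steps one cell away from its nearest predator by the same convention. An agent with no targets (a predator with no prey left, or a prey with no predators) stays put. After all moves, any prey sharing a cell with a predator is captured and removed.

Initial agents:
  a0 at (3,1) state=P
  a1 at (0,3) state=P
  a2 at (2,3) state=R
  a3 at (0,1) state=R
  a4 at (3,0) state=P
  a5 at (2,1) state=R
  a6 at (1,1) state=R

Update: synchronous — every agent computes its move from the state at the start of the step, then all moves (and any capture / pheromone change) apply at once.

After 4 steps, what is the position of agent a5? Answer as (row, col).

(0, 1)

t=1: a0@(0,1):P a1@(1,3):P a3@(1,1):R a4@(0,0):P a5@(1,1):R
t=2: a0@(1,1):P a1@(1,2):P a3@(2,1):R a4@(1,0):P a5@(2,1):R
t=3: a0@(2,1):P a1@(2,2):P a3@(3,1):R a4@(2,0):P a5@(3,1):R
t=4: a0@(3,1):P a1@(3,2):P a3@(0,1):R a4@(3,0):P a5@(0,1):R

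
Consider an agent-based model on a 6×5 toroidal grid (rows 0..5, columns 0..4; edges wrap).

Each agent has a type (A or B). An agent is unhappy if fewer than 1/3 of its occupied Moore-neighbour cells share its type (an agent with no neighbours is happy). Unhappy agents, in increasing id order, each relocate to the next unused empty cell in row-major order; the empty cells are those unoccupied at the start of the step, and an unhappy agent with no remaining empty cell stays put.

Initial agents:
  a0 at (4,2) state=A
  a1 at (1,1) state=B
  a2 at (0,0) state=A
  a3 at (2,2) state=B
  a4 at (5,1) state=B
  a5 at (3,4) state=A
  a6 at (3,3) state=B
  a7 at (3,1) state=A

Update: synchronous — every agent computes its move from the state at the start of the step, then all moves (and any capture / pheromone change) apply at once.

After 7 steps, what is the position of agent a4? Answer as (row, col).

t=1: a0@(4,2):A a1@(1,1):B a2@(0,1):A a3@(2,2):B a4@(0,2):B a5@(0,3):A a6@(3,3):B a7@(3,1):A
t=2: a0@(4,2):A a1@(1,1):B a2@(0,0):A a3@(2,2):B a4@(0,2):B a5@(0,4):A a6@(3,3):B a7@(3,1):A
t=3: (unchanged — steady state)

(0, 2)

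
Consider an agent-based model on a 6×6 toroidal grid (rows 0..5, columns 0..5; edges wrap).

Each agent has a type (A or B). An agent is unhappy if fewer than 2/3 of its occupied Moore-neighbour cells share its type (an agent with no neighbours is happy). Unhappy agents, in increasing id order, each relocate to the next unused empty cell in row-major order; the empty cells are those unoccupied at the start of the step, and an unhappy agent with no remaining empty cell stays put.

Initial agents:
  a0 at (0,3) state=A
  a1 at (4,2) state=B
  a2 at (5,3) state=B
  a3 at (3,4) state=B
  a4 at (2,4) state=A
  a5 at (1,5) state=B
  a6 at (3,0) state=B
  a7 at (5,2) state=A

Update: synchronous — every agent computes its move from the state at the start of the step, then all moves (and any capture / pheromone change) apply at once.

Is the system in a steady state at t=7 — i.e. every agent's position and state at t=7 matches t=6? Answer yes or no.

t=1: a0@(0,0):A a1@(0,1):B a2@(0,2):B a3@(0,4):B a4@(0,5):A a5@(1,0):B a6@(3,0):B a7@(1,1):A
t=2: a0@(0,3):A a1@(1,2):B a2@(1,3):B a3@(1,4):B a4@(1,5):A a5@(2,0):B a6@(3,0):B a7@(2,1):A
t=3: a0@(0,0):A a1@(0,1):B a2@(1,3):B a3@(0,2):B a4@(0,4):A a5@(0,5):B a6@(1,0):B a7@(1,1):A
t=4: a0@(0,3):A a1@(1,2):B a2@(1,4):B a3@(0,2):B a4@(1,5):A a5@(2,0):B a6@(2,1):B a7@(2,2):A
t=5: a0@(0,0):A a1@(0,1):B a2@(0,4):B a3@(0,5):B a4@(1,0):A a5@(1,1):B a6@(2,1):B a7@(1,3):A
t=6: a0@(0,2):A a1@(0,3):B a2@(1,2):B a3@(1,4):B a4@(1,5):A a5@(2,0):B a6@(2,2):B a7@(2,3):A
t=7: a0@(0,0):A a1@(0,3):B a2@(0,1):B a3@(0,4):B a4@(0,5):A a5@(1,0):B a6@(1,1):B a7@(1,3):A

no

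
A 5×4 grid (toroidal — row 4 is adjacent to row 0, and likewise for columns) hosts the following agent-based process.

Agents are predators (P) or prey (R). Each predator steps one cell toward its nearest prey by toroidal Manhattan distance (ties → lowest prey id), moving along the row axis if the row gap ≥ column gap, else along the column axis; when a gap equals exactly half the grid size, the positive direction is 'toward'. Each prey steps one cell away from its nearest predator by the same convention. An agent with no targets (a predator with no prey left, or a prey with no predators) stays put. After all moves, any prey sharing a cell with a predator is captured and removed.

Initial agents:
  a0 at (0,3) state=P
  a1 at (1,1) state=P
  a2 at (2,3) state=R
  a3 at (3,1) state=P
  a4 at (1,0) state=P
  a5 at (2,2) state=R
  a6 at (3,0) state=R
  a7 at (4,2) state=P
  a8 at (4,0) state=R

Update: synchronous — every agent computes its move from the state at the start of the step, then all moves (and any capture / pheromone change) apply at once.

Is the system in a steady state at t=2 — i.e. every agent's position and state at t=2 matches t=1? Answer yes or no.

no

t=1: a0@(1,3):P a1@(2,1):P a2@(3,3):R a3@(3,0):P a4@(2,0):P a6@(3,3):R a7@(3,2):P
t=2: a0@(2,3):P a1@(2,2):P a2@(3,2):R a3@(3,3):P a4@(3,0):P a6@(3,2):R a7@(3,3):P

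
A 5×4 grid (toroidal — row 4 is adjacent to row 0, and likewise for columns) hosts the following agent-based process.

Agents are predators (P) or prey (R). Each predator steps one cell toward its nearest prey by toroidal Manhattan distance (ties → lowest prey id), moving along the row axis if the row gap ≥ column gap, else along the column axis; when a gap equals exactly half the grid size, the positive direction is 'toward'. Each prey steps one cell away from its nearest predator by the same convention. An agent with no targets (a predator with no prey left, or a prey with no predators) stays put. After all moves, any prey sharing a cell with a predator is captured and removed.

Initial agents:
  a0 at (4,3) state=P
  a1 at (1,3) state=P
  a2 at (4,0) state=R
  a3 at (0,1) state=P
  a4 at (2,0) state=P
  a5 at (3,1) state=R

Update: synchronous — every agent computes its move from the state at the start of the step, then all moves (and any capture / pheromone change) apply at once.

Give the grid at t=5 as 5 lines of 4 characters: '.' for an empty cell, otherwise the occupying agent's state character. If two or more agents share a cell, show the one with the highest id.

....
P...
PP..
....
....

t=1: a0@(4,0):P a1@(0,3):P a3@(4,1):P a4@(3,0):P a5@(2,1):R
t=2: a0@(3,0):P a1@(1,3):P a3@(3,1):P a4@(2,0):P a5@(1,1):R
t=3: a0@(2,0):P a1@(1,0):P a3@(2,1):P a4@(1,0):P
t=4: (unchanged — steady state)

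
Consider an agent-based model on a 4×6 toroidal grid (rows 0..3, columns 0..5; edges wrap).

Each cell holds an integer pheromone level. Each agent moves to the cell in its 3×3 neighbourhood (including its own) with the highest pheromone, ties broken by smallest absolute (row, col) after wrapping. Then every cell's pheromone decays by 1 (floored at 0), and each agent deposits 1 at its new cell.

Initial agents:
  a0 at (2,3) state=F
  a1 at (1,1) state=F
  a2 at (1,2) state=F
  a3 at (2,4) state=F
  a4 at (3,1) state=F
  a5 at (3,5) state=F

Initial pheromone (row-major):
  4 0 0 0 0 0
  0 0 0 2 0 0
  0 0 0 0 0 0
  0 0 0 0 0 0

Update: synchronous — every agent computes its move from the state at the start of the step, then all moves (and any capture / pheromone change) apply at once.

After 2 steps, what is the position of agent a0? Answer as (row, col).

t=1: a0@(1,3) a1@(0,0) a2@(1,3) a3@(1,3) a4@(0,0) a5@(0,0) | pheromone: 6 0 0 0 0 0 / 0 0 0 4 0 0 / 0 0 0 0 0 0 / 0 0 0 0 0 0
t=2: a0@(1,3) a1@(0,0) a2@(1,3) a3@(1,3) a4@(0,0) a5@(0,0) | pheromone: 8 0 0 0 0 0 / 0 0 0 6 0 0 / 0 0 0 0 0 0 / 0 0 0 0 0 0

(1, 3)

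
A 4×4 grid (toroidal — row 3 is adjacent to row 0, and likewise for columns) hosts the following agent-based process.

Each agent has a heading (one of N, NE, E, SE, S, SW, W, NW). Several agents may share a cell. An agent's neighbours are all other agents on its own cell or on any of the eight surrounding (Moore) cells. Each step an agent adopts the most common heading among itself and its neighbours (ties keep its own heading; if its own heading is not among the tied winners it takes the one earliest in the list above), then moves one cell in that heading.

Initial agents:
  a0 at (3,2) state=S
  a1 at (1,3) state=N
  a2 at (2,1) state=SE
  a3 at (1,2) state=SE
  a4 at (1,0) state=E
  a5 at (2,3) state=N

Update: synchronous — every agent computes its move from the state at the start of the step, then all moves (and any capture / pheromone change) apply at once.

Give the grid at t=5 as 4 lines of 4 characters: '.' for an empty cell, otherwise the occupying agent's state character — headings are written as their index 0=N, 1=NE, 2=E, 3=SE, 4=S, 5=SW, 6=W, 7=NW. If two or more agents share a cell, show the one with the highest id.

t=1: a0@(0,2):S a1@(0,3):N a2@(3,2):SE a3@(2,3):SE a4@(0,0):N a5@(1,3):N
t=2: a0@(3,2):N a1@(3,3):N a2@(0,3):SE a3@(3,0):SE a4@(3,0):N a5@(0,3):N
t=3: a0@(2,2):N a1@(2,3):N a2@(3,3):N a3@(2,0):N a4@(2,0):N a5@(3,3):N
t=4: a0@(1,2):N a1@(1,3):N a2@(2,3):N a3@(1,0):N a4@(1,0):N a5@(2,3):N
t=5: a0@(0,2):N a1@(0,3):N a2@(1,3):N a3@(0,0):N a4@(0,0):N a5@(1,3):N

0.00
...0
....
....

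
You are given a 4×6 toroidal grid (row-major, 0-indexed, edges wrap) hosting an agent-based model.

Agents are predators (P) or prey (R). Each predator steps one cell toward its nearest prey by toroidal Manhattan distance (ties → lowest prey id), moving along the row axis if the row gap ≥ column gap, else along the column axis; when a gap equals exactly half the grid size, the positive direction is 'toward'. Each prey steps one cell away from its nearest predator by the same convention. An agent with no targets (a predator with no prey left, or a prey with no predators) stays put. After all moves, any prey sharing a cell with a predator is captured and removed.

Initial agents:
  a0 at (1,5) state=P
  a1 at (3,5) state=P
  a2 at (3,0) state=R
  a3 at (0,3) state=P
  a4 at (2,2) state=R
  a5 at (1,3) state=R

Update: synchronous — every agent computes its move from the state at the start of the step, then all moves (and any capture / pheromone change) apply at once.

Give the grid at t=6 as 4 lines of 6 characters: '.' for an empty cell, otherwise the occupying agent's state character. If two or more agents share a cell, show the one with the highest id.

t=1: a0@(1,4):P a1@(3,0):P a2@(3,1):R a3@(1,3):P a4@(1,2):R a5@(2,3):R
t=2: a0@(1,3):P a1@(3,1):P a2@(3,2):R a3@(1,2):P a4@(1,1):R a5@(3,3):R
t=3: a0@(1,2):P a1@(3,2):P a2@(3,3):R a3@(1,1):P a4@(1,0):R a5@(2,3):R
t=4: a0@(1,1):P a1@(3,3):P a2@(3,4):R a3@(1,0):P a4@(1,5):R
t=5: a0@(1,0):P a1@(3,4):P a2@(3,5):R a3@(1,5):P a4@(1,4):R
t=6: a0@(1,5):P a1@(3,5):P a2@(3,0):R a3@(1,4):P a4@(1,3):R

......
...RPP
......
R....P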